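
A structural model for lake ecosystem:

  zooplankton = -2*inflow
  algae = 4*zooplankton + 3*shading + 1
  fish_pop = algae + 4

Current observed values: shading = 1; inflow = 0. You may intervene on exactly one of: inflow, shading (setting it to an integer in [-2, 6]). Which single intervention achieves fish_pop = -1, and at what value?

Intervening on inflow: fish_pop = -8*inflow + 8. Reaching -1 requires inflow = 9/8, not an integer.
Intervening on shading: with other inputs at their observed values, fish_pop = 3*shading + 5. Solving for -1 gives shading = -2, within [-2, 6].

set shading = -2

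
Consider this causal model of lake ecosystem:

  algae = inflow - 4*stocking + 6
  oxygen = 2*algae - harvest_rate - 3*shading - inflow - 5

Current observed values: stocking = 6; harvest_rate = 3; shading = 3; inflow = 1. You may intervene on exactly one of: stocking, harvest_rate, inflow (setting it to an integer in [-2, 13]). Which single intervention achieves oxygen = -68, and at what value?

set stocking = 8

Intervening on stocking: with other inputs at their observed values, oxygen = -8*stocking - 4. Solving for -68 gives stocking = 8, within [-2, 13].
Intervening on harvest_rate: oxygen = -harvest_rate - 49. Reaching -68 requires harvest_rate = 19, outside [-2, 13].
Intervening on inflow: oxygen = inflow - 53. Reaching -68 requires inflow = -15, outside [-2, 13].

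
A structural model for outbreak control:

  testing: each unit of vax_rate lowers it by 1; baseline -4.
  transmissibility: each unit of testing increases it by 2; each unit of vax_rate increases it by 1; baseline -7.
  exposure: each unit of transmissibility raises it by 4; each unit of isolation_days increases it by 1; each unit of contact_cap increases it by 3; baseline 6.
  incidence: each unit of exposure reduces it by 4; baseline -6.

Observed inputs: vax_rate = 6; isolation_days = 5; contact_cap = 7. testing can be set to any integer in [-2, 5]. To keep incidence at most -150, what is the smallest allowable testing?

testing = 1

Intervening on testing fixes its value directly, overriding its dependence on vax_rate.
Substituting into the transmissibility equation gives transmissibility = 2*testing - 1.
Substituting into the exposure equation gives exposure = 8*testing + 28.
Substituting into the incidence equation gives incidence = -32*testing - 118.
Require -32*testing - 118 ≤ -150, so testing ≥ 1.
The smallest integer in [-2, 5] satisfying this is 1.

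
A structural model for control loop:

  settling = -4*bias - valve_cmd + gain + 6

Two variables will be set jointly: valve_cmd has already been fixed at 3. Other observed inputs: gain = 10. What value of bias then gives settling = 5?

With valve_cmd held at 3:
Substituting into the settling equation gives settling = -4*bias + 13.
Solve -4*bias + 13 = 5: bias = (5 - 13) / -4 = 2.

bias = 2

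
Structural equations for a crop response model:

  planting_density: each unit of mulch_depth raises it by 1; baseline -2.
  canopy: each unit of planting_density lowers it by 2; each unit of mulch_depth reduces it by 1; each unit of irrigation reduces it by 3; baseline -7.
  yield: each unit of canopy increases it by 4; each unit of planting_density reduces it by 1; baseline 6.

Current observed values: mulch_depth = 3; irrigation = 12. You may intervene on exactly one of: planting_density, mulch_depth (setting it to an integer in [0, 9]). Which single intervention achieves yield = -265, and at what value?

Intervening on planting_density: yield = -9*planting_density - 178. Reaching -265 requires planting_density = 29/3, not an integer.
Intervening on mulch_depth: with other inputs at their observed values, yield = -13*mulch_depth - 148. Solving for -265 gives mulch_depth = 9, within [0, 9].

set mulch_depth = 9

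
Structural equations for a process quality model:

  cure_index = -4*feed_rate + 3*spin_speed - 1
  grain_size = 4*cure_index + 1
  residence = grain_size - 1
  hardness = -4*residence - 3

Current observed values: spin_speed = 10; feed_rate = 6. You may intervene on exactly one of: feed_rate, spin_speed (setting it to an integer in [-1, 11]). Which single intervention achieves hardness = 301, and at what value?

set spin_speed = 2

Intervening on feed_rate: hardness = 64*feed_rate - 467. Reaching 301 requires feed_rate = 12, outside [-1, 11].
Intervening on spin_speed: with other inputs at their observed values, hardness = -48*spin_speed + 397. Solving for 301 gives spin_speed = 2, within [-1, 11].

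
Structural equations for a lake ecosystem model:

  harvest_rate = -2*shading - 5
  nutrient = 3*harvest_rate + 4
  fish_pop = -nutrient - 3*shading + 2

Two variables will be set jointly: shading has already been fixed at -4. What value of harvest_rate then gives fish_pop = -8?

With shading held at -4:
Intervening on harvest_rate fixes its value directly, overriding its dependence on shading.
Substituting into the fish_pop equation gives fish_pop = -3*harvest_rate + 10.
Solve -3*harvest_rate + 10 = -8: harvest_rate = (-8 - 10) / -3 = 6.

harvest_rate = 6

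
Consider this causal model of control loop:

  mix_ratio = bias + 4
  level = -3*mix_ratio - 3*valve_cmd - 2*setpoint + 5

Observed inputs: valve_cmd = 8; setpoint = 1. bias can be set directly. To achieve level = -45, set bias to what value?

bias = 4

Substituting into the level equation gives level = -3*bias - 33.
Solve -3*bias - 33 = -45: bias = (-45 + 33) / -3 = 4.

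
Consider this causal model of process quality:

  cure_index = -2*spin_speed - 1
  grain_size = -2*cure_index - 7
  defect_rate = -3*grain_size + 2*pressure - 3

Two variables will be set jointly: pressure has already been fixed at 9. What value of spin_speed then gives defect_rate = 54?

With pressure held at 9:
Substituting into the grain_size equation gives grain_size = 4*spin_speed - 5.
Substituting into the defect_rate equation gives defect_rate = -12*spin_speed + 30.
Solve -12*spin_speed + 30 = 54: spin_speed = (54 - 30) / -12 = -2.

spin_speed = -2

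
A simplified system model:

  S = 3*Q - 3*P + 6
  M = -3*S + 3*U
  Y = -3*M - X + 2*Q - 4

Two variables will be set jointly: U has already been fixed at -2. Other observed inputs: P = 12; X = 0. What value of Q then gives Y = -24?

Q = 8

With U held at -2:
Substituting into the S equation gives S = 3*Q - 30.
This gives M = -9*Q + 84.
Substituting into the Y equation gives Y = 29*Q - 256.
Solve 29*Q - 256 = -24: Q = (-24 + 256) / 29 = 8.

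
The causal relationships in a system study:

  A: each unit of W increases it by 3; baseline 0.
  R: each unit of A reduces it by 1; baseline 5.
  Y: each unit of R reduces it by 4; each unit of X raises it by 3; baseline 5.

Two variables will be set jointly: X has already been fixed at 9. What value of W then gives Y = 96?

With X held at 9:
Substituting into the R equation gives R = -3*W + 5.
Y becomes 12*W + 12.
Solve 12*W + 12 = 96: W = (96 - 12) / 12 = 7.

W = 7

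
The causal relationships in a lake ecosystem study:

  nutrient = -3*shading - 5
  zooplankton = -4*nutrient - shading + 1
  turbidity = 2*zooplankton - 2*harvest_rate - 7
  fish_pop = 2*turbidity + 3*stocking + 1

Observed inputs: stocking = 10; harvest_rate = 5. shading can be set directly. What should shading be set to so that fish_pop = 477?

Substituting into the zooplankton equation gives zooplankton = 11*shading + 21.
Substituting into the turbidity equation gives turbidity = 22*shading + 25.
This gives fish_pop = 44*shading + 81.
Solve 44*shading + 81 = 477: shading = (477 - 81) / 44 = 9.

shading = 9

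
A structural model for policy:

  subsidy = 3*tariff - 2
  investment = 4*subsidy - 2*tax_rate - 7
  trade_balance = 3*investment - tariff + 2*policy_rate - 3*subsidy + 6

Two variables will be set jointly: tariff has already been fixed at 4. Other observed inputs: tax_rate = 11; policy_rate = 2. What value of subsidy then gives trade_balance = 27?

With tariff held at 4:
Intervening on subsidy fixes its value directly, overriding its dependence on tariff.
Substituting into the investment equation gives investment = 4*subsidy - 29.
This gives trade_balance = 9*subsidy - 81.
Solve 9*subsidy - 81 = 27: subsidy = (27 + 81) / 9 = 12.

subsidy = 12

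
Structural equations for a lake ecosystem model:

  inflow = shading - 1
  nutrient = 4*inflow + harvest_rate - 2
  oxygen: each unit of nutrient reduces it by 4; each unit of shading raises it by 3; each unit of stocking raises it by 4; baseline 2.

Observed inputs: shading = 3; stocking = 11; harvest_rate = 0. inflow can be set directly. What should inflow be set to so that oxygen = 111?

Intervening on inflow fixes its value directly, overriding its dependence on shading.
Substituting into the nutrient equation gives nutrient = 4*inflow - 2.
oxygen becomes -16*inflow + 63.
Solve -16*inflow + 63 = 111: inflow = (111 - 63) / -16 = -3.

inflow = -3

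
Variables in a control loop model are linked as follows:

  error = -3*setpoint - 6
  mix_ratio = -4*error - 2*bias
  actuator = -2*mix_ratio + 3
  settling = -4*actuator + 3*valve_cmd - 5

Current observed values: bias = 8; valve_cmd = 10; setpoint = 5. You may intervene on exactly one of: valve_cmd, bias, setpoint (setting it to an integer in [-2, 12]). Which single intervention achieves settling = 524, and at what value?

set valve_cmd = -1

Intervening on valve_cmd: with other inputs at their observed values, settling = 3*valve_cmd + 527. Solving for 524 gives valve_cmd = -1, within [-2, 12].
Intervening on bias: settling = -16*bias + 685. Reaching 524 requires bias = 161/16, not an integer.
Intervening on setpoint: settling = 96*setpoint + 77. Reaching 524 requires setpoint = 149/32, not an integer.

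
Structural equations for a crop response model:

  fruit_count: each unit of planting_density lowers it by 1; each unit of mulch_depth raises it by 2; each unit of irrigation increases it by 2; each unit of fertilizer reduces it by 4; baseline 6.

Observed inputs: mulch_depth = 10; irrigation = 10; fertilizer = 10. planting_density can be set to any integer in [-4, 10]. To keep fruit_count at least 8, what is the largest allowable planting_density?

planting_density = -2

Substituting into the fruit_count equation gives fruit_count = -planting_density + 6.
Require -planting_density + 6 ≥ 8, so planting_density ≤ -2.
The largest integer in [-4, 10] satisfying this is -2.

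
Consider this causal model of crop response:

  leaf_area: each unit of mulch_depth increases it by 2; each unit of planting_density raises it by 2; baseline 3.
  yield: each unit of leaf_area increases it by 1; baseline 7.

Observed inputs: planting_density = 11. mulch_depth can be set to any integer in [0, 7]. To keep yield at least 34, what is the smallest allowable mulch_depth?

mulch_depth = 1

Substituting into the leaf_area equation gives leaf_area = 2*mulch_depth + 25.
This gives yield = 2*mulch_depth + 32.
Require 2*mulch_depth + 32 ≥ 34, so mulch_depth ≥ 1.
The smallest integer in [0, 7] satisfying this is 1.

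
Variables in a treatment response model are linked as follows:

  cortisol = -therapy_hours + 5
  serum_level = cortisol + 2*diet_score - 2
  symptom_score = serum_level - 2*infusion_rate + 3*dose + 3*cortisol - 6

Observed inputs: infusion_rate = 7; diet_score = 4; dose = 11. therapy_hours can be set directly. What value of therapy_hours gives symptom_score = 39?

Substituting into the serum_level equation gives serum_level = -therapy_hours + 11.
Substituting into the symptom_score equation gives symptom_score = -4*therapy_hours + 39.
Solve -4*therapy_hours + 39 = 39: therapy_hours = (39 - 39) / -4 = 0.

therapy_hours = 0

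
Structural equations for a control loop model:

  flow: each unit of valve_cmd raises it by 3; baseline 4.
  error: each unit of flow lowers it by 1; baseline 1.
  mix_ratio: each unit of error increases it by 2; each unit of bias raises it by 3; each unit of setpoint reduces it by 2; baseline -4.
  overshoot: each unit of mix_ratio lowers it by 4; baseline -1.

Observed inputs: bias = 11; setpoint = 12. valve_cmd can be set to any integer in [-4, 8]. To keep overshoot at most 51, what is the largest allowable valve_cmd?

valve_cmd = 2

Substituting into the error equation gives error = -3*valve_cmd - 3.
This gives mix_ratio = -6*valve_cmd - 1.
So overshoot = 24*valve_cmd + 3.
Require 24*valve_cmd + 3 ≤ 51, so valve_cmd ≤ 2.
The largest integer in [-4, 8] satisfying this is 2.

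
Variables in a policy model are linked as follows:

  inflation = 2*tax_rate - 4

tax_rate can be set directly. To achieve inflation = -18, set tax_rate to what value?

Solve 2*tax_rate - 4 = -18: tax_rate = (-18 + 4) / 2 = -7.

tax_rate = -7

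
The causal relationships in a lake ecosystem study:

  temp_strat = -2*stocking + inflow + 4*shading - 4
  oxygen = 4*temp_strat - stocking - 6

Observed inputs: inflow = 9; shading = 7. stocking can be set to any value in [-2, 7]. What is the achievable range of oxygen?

Substituting into the temp_strat equation gives temp_strat = -2*stocking + 33.
So oxygen = -9*stocking + 126.
Linear in stocking, so extremes are at the endpoints: stocking = -2 gives oxygen = 144; stocking = 7 gives oxygen = 63.

63 to 144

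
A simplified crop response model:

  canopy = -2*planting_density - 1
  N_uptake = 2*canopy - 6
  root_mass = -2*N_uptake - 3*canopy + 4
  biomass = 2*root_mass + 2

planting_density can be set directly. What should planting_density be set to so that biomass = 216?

Substituting into the N_uptake equation gives N_uptake = -4*planting_density - 8.
root_mass becomes 14*planting_density + 23.
So biomass = 28*planting_density + 48.
Solve 28*planting_density + 48 = 216: planting_density = (216 - 48) / 28 = 6.

planting_density = 6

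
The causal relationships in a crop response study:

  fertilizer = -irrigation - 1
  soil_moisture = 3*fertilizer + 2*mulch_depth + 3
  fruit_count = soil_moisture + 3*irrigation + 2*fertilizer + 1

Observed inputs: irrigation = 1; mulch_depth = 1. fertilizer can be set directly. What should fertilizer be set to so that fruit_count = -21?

fertilizer = -6

Intervening on fertilizer fixes its value directly, overriding its dependence on irrigation.
Substituting into the soil_moisture equation gives soil_moisture = 3*fertilizer + 5.
So fruit_count = 5*fertilizer + 9.
Solve 5*fertilizer + 9 = -21: fertilizer = (-21 - 9) / 5 = -6.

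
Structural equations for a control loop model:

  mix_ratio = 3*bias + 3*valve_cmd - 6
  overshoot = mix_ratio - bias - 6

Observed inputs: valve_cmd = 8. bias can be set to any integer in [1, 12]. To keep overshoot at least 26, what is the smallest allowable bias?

Substituting into the mix_ratio equation gives mix_ratio = 3*bias + 18.
Substituting into the overshoot equation gives overshoot = 2*bias + 12.
Require 2*bias + 12 ≥ 26, so bias ≥ 7.
The smallest integer in [1, 12] satisfying this is 7.

bias = 7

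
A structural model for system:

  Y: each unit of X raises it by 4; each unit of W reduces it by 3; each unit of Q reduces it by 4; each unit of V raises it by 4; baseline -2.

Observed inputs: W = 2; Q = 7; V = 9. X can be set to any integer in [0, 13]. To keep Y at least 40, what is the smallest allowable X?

Substituting into the Y equation gives Y = 4*X.
Require 4*X ≥ 40, so X ≥ 10.
The smallest integer in [0, 13] satisfying this is 10.

X = 10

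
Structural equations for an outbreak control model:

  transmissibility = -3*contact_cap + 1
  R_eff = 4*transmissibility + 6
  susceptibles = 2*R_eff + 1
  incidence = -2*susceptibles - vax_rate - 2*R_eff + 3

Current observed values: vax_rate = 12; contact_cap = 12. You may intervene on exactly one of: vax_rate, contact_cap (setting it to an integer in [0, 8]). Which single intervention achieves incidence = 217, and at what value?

Intervening on vax_rate: incidence = -vax_rate + 805. Reaching 217 requires vax_rate = 588, outside [0, 8].
Intervening on contact_cap: with other inputs at their observed values, incidence = 72*contact_cap - 71. Solving for 217 gives contact_cap = 4, within [0, 8].

set contact_cap = 4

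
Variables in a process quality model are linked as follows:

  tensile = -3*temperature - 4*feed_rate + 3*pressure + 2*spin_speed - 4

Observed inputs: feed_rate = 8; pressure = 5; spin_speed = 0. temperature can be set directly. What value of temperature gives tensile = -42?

temperature = 7

Substituting into the tensile equation gives tensile = -3*temperature - 21.
Solve -3*temperature - 21 = -42: temperature = (-42 + 21) / -3 = 7.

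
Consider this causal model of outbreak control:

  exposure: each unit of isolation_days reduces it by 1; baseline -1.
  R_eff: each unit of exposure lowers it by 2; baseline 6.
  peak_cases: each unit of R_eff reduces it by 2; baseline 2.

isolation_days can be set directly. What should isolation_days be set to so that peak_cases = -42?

Substituting into the R_eff equation gives R_eff = 2*isolation_days + 8.
This gives peak_cases = -4*isolation_days - 14.
Solve -4*isolation_days - 14 = -42: isolation_days = (-42 + 14) / -4 = 7.

isolation_days = 7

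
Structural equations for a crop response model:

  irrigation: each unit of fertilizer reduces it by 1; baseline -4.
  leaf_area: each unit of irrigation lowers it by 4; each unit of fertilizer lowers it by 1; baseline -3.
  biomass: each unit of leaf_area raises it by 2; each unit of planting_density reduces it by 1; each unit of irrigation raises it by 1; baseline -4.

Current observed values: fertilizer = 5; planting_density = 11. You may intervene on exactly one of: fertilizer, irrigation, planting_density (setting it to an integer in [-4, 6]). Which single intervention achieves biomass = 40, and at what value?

set planting_density = 3

Intervening on fertilizer: biomass = 5*fertilizer + 7. Reaching 40 requires fertilizer = 33/5, not an integer.
Intervening on irrigation: biomass = -7*irrigation - 31. Reaching 40 requires irrigation = -71/7, not an integer.
Intervening on planting_density: with other inputs at their observed values, biomass = -planting_density + 43. Solving for 40 gives planting_density = 3, within [-4, 6].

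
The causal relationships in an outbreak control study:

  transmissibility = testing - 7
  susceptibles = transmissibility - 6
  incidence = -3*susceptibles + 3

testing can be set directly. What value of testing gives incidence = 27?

Substituting into the susceptibles equation gives susceptibles = testing - 13.
incidence becomes -3*testing + 42.
Solve -3*testing + 42 = 27: testing = (27 - 42) / -3 = 5.

testing = 5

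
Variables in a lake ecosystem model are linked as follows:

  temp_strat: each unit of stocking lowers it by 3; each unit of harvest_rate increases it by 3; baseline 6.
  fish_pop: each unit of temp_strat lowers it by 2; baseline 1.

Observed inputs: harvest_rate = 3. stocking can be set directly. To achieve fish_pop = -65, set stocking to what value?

stocking = -6

Substituting into the temp_strat equation gives temp_strat = -3*stocking + 15.
Substituting into the fish_pop equation gives fish_pop = 6*stocking - 29.
Solve 6*stocking - 29 = -65: stocking = (-65 + 29) / 6 = -6.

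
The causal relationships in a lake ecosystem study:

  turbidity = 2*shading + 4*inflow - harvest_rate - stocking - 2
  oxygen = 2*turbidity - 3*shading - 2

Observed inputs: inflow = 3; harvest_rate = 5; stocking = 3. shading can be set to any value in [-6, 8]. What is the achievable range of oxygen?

Substituting into the turbidity equation gives turbidity = 2*shading + 2.
So oxygen = shading + 2.
Linear in shading, so extremes are at the endpoints: shading = -6 gives oxygen = -4; shading = 8 gives oxygen = 10.

-4 to 10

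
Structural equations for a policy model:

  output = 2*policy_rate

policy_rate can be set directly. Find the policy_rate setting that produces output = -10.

Solve 2*policy_rate = -10: policy_rate = -10 / 2 = -5.

policy_rate = -5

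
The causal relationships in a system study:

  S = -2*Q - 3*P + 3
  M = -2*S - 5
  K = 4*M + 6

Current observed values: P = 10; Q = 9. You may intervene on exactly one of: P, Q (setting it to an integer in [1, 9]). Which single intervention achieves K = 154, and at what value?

set P = 2

Intervening on P: with other inputs at their observed values, K = 24*P + 106. Solving for 154 gives P = 2, within [1, 9].
Intervening on Q: K = 16*Q + 202. Reaching 154 requires Q = -3, outside [1, 9].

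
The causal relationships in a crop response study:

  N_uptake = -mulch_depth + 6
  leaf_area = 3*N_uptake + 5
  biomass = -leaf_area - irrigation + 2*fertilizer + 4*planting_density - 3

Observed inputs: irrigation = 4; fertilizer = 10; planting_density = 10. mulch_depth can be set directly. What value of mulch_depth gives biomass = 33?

mulch_depth = 1

Substituting into the leaf_area equation gives leaf_area = -3*mulch_depth + 23.
Substituting into the biomass equation gives biomass = 3*mulch_depth + 30.
Solve 3*mulch_depth + 30 = 33: mulch_depth = (33 - 30) / 3 = 1.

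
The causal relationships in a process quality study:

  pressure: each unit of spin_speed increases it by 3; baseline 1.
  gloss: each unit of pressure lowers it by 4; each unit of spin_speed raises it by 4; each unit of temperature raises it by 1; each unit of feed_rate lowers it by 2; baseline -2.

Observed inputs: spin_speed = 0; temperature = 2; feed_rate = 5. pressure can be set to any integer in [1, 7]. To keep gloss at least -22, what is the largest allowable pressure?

pressure = 3

Intervening on pressure fixes its value directly, overriding its dependence on spin_speed.
Substituting into the gloss equation gives gloss = -4*pressure - 10.
Require -4*pressure - 10 ≥ -22, so pressure ≤ 3.
The largest integer in [1, 7] satisfying this is 3.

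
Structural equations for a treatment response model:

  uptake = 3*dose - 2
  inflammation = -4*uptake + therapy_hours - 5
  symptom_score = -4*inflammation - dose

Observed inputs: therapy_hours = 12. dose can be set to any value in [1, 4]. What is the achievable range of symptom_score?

-13 to 128

Substituting into the inflammation equation gives inflammation = -12*dose + 15.
Substituting into the symptom_score equation gives symptom_score = 47*dose - 60.
Linear in dose, so extremes are at the endpoints: dose = 1 gives symptom_score = -13; dose = 4 gives symptom_score = 128.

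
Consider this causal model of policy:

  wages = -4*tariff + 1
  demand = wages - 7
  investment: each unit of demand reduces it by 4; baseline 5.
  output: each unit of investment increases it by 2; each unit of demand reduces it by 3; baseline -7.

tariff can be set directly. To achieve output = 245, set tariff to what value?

Substituting into the demand equation gives demand = -4*tariff - 6.
Substituting into the investment equation gives investment = 16*tariff + 29.
So output = 44*tariff + 69.
Solve 44*tariff + 69 = 245: tariff = (245 - 69) / 44 = 4.

tariff = 4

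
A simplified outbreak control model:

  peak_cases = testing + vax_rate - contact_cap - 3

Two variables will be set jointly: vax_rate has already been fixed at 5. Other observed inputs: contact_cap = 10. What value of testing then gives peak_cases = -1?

testing = 7

With vax_rate held at 5:
Substituting into the peak_cases equation gives peak_cases = testing - 8.
Solve testing - 8 = -1: testing = (-1 + 8) / 1 = 7.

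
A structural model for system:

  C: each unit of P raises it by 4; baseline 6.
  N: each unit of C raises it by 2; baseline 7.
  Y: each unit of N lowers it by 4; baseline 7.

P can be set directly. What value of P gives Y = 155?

P = -7

Substituting into the N equation gives N = 8*P + 19.
Substituting into the Y equation gives Y = -32*P - 69.
Solve -32*P - 69 = 155: P = (155 + 69) / -32 = -7.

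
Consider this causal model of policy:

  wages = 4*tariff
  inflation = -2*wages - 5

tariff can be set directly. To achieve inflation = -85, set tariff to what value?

Substituting into the inflation equation gives inflation = -8*tariff - 5.
Solve -8*tariff - 5 = -85: tariff = (-85 + 5) / -8 = 10.

tariff = 10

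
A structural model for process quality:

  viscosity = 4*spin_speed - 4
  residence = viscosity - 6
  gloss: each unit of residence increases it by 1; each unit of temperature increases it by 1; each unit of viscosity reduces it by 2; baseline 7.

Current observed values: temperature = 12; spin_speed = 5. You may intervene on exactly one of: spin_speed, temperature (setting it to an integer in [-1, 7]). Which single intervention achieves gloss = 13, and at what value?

Intervening on spin_speed: with other inputs at their observed values, gloss = -4*spin_speed + 17. Solving for 13 gives spin_speed = 1, within [-1, 7].
Intervening on temperature: gloss = temperature - 15. Reaching 13 requires temperature = 28, outside [-1, 7].

set spin_speed = 1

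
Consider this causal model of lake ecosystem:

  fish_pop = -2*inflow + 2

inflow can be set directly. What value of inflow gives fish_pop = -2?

Solve -2*inflow + 2 = -2: inflow = (-2 - 2) / -2 = 2.

inflow = 2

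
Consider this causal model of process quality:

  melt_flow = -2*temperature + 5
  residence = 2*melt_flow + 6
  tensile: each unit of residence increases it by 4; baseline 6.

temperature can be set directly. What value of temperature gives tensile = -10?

temperature = 5

Substituting into the residence equation gives residence = -4*temperature + 16.
So tensile = -16*temperature + 70.
Solve -16*temperature + 70 = -10: temperature = (-10 - 70) / -16 = 5.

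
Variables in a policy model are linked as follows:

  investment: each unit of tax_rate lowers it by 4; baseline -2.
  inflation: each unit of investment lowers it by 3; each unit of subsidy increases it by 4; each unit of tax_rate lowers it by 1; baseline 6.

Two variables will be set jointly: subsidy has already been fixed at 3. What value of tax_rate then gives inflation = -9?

tax_rate = -3

With subsidy held at 3:
Substituting into the inflation equation gives inflation = 11*tax_rate + 24.
Solve 11*tax_rate + 24 = -9: tax_rate = (-9 - 24) / 11 = -3.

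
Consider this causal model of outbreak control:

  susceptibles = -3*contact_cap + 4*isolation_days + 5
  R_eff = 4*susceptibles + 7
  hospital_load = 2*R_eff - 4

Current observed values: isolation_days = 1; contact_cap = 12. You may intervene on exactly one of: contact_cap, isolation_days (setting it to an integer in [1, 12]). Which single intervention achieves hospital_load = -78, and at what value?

set isolation_days = 5

Intervening on contact_cap: hospital_load = -24*contact_cap + 82. Reaching -78 requires contact_cap = 20/3, not an integer.
Intervening on isolation_days: with other inputs at their observed values, hospital_load = 32*isolation_days - 238. Solving for -78 gives isolation_days = 5, within [1, 12].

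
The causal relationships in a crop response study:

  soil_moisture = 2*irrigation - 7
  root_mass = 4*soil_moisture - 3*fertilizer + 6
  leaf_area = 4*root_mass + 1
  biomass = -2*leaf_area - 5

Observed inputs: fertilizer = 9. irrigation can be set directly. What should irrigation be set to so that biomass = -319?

irrigation = 11

Substituting into the root_mass equation gives root_mass = 8*irrigation - 49.
Substituting into the leaf_area equation gives leaf_area = 32*irrigation - 195.
Substituting into the biomass equation gives biomass = -64*irrigation + 385.
Solve -64*irrigation + 385 = -319: irrigation = (-319 - 385) / -64 = 11.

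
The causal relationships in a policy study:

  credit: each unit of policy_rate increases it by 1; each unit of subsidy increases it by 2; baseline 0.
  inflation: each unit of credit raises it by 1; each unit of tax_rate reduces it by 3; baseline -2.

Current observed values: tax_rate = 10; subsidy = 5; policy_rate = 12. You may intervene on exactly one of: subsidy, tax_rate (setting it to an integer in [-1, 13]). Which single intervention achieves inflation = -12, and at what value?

set subsidy = 4

Intervening on subsidy: with other inputs at their observed values, inflation = 2*subsidy - 20. Solving for -12 gives subsidy = 4, within [-1, 13].
Intervening on tax_rate: inflation = -3*tax_rate + 20. Reaching -12 requires tax_rate = 32/3, not an integer.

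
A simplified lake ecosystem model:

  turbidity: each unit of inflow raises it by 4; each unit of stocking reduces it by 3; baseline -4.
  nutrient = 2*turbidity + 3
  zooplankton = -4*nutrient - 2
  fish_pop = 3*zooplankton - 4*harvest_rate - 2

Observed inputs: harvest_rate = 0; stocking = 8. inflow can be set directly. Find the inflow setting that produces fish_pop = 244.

Substituting into the turbidity equation gives turbidity = 4*inflow - 28.
This gives nutrient = 8*inflow - 53.
Substituting into the zooplankton equation gives zooplankton = -32*inflow + 210.
Substituting into the fish_pop equation gives fish_pop = -96*inflow + 628.
Solve -96*inflow + 628 = 244: inflow = (244 - 628) / -96 = 4.

inflow = 4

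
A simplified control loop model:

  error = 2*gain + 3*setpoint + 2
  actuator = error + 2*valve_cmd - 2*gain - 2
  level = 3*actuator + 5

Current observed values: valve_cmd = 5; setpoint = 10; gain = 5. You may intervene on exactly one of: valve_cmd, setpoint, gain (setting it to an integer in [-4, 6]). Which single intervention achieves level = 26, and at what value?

set setpoint = -1

Intervening on valve_cmd: level = 6*valve_cmd + 95. Reaching 26 requires valve_cmd = -23/2, not an integer.
Intervening on setpoint: with other inputs at their observed values, level = 9*setpoint + 35. Solving for 26 gives setpoint = -1, within [-4, 6].
Intervening on gain: the paths from gain to level cancel (net effect zero), leaving level = 125; 26 is unreachable this way.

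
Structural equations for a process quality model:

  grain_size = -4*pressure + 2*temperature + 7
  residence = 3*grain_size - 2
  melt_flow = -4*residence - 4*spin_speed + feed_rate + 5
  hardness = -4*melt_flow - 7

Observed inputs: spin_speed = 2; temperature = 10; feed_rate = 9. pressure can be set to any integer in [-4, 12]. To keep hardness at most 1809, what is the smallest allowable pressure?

Substituting into the grain_size equation gives grain_size = -4*pressure + 27.
Substituting into the residence equation gives residence = -12*pressure + 79.
Substituting into the melt_flow equation gives melt_flow = 48*pressure - 310.
Substituting into the hardness equation gives hardness = -192*pressure + 1233.
Require -192*pressure + 1233 ≤ 1809, so pressure ≥ -3.
The smallest integer in [-4, 12] satisfying this is -3.

pressure = -3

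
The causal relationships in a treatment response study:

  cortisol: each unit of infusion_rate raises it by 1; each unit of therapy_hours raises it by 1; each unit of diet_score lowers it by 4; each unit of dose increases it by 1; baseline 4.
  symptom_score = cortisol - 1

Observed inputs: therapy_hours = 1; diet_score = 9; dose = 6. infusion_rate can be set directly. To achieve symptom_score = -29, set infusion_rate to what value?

infusion_rate = -3

Substituting into the cortisol equation gives cortisol = infusion_rate - 25.
Substituting into the symptom_score equation gives symptom_score = infusion_rate - 26.
Solve infusion_rate - 26 = -29: infusion_rate = (-29 + 26) / 1 = -3.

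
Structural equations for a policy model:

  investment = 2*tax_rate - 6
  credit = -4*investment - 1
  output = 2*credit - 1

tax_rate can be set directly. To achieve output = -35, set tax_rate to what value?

Substituting into the credit equation gives credit = -8*tax_rate + 23.
output becomes -16*tax_rate + 45.
Solve -16*tax_rate + 45 = -35: tax_rate = (-35 - 45) / -16 = 5.

tax_rate = 5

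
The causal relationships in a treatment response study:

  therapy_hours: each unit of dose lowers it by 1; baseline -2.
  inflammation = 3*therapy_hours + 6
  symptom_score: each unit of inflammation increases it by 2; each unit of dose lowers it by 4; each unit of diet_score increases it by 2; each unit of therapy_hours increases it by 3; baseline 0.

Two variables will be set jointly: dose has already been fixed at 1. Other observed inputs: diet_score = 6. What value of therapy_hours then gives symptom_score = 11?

therapy_hours = -1

With dose held at 1:
Intervening on therapy_hours fixes its value directly, overriding its dependence on dose.
Substituting into the symptom_score equation gives symptom_score = 9*therapy_hours + 20.
Solve 9*therapy_hours + 20 = 11: therapy_hours = (11 - 20) / 9 = -1.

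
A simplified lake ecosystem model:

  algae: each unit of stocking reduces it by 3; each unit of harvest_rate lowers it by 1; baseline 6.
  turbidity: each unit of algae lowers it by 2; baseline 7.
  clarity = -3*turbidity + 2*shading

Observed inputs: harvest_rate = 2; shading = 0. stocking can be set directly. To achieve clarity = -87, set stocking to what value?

Substituting into the algae equation gives algae = -3*stocking + 4.
Substituting into the turbidity equation gives turbidity = 6*stocking - 1.
clarity becomes -18*stocking + 3.
Solve -18*stocking + 3 = -87: stocking = (-87 - 3) / -18 = 5.

stocking = 5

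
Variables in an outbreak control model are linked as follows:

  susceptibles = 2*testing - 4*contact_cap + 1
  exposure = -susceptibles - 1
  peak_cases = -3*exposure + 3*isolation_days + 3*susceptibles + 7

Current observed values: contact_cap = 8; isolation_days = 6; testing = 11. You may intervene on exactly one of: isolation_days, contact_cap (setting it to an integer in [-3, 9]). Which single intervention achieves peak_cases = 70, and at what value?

set contact_cap = 4

Intervening on isolation_days: peak_cases = 3*isolation_days - 44. Reaching 70 requires isolation_days = 38, outside [-3, 9].
Intervening on contact_cap: with other inputs at their observed values, peak_cases = -24*contact_cap + 166. Solving for 70 gives contact_cap = 4, within [-3, 9].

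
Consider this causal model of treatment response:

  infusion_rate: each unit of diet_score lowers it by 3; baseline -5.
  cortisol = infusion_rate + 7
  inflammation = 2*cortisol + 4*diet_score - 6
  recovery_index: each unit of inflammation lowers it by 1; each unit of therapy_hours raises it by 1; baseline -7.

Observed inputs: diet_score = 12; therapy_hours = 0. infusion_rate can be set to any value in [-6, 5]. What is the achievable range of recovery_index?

Intervening on infusion_rate fixes its value directly, overriding its dependence on diet_score.
Substituting into the inflammation equation gives inflammation = 2*infusion_rate + 56.
So recovery_index = -2*infusion_rate - 63.
Linear in infusion_rate, so extremes are at the endpoints: infusion_rate = -6 gives recovery_index = -51; infusion_rate = 5 gives recovery_index = -73.

-73 to -51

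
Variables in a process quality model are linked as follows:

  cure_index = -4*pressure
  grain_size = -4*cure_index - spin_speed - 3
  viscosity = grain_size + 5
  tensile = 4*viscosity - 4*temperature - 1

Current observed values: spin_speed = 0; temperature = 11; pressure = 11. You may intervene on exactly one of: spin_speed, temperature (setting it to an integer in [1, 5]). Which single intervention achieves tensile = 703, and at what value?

set temperature = 2

Intervening on spin_speed: tensile = -4*spin_speed + 667. Reaching 703 requires spin_speed = -9, outside [1, 5].
Intervening on temperature: with other inputs at their observed values, tensile = -4*temperature + 711. Solving for 703 gives temperature = 2, within [1, 5].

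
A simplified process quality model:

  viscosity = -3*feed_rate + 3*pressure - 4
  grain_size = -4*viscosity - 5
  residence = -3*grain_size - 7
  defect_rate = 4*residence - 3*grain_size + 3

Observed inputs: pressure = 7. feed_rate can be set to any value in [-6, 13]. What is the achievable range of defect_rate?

-1270 to 2150

Substituting into the viscosity equation gives viscosity = -3*feed_rate + 17.
So grain_size = 12*feed_rate - 73.
Substituting into the residence equation gives residence = -36*feed_rate + 212.
Substituting into the defect_rate equation gives defect_rate = -180*feed_rate + 1070.
Linear in feed_rate, so extremes are at the endpoints: feed_rate = -6 gives defect_rate = 2150; feed_rate = 13 gives defect_rate = -1270.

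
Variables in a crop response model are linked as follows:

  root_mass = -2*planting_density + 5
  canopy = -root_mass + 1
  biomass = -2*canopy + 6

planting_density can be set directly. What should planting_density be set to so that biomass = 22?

Substituting into the canopy equation gives canopy = 2*planting_density - 4.
Substituting into the biomass equation gives biomass = -4*planting_density + 14.
Solve -4*planting_density + 14 = 22: planting_density = (22 - 14) / -4 = -2.

planting_density = -2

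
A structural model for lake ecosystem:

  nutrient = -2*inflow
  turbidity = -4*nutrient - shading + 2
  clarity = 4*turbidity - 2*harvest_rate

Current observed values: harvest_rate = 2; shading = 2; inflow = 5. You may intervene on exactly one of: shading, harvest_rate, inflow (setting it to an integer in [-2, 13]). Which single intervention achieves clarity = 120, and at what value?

Intervening on shading: with other inputs at their observed values, clarity = -4*shading + 164. Solving for 120 gives shading = 11, within [-2, 13].
Intervening on harvest_rate: clarity = -2*harvest_rate + 160. Reaching 120 requires harvest_rate = 20, outside [-2, 13].
Intervening on inflow: clarity = 32*inflow - 4. Reaching 120 requires inflow = 31/8, not an integer.

set shading = 11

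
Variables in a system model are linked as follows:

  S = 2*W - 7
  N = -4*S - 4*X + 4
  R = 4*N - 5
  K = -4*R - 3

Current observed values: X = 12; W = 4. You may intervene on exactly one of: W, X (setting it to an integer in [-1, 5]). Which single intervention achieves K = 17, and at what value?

Intervening on W: K = 128*W + 273. Reaching 17 requires W = -2, outside [-1, 5].
Intervening on X: with other inputs at their observed values, K = 64*X + 17. Solving for 17 gives X = 0, within [-1, 5].

set X = 0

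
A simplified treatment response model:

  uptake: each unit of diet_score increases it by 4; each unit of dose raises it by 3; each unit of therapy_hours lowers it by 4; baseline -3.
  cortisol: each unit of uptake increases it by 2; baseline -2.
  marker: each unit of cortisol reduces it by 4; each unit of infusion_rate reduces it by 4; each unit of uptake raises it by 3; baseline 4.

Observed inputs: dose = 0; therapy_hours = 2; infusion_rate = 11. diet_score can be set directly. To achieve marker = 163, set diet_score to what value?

Substituting into the uptake equation gives uptake = 4*diet_score - 11.
Substituting into the cortisol equation gives cortisol = 8*diet_score - 24.
This gives marker = -20*diet_score + 23.
Solve -20*diet_score + 23 = 163: diet_score = (163 - 23) / -20 = -7.

diet_score = -7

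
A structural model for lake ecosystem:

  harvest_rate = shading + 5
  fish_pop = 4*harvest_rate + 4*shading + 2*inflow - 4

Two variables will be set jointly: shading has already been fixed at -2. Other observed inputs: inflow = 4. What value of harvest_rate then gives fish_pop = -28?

With shading held at -2:
Intervening on harvest_rate fixes its value directly, overriding its dependence on shading.
Substituting into the fish_pop equation gives fish_pop = 4*harvest_rate - 4.
Solve 4*harvest_rate - 4 = -28: harvest_rate = (-28 + 4) / 4 = -6.

harvest_rate = -6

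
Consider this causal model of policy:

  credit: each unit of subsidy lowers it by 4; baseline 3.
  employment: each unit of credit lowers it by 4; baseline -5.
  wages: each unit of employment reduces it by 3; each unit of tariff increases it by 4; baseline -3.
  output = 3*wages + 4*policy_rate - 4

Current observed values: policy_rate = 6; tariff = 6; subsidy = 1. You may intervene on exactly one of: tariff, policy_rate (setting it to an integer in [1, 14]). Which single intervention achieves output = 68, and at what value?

Intervening on tariff: with other inputs at their observed values, output = 12*tariff + 20. Solving for 68 gives tariff = 4, within [1, 14].
Intervening on policy_rate: output = 4*policy_rate + 68. Reaching 68 requires policy_rate = 0, outside [1, 14].

set tariff = 4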